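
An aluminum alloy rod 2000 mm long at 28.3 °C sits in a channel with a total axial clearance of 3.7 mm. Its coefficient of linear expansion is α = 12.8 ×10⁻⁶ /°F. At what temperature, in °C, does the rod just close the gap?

α = 12.8×10⁻⁶/°F × 9/5 = 23.0×10⁻⁶/K.
α·L₀·ΔT = 3.7 mm ⇒ ΔT = 3.7 / (23.0×10⁻⁶ × 2000.0) = 80.30 K.
T = 28.3 + 80.30 = 108.6 °C.

109 °C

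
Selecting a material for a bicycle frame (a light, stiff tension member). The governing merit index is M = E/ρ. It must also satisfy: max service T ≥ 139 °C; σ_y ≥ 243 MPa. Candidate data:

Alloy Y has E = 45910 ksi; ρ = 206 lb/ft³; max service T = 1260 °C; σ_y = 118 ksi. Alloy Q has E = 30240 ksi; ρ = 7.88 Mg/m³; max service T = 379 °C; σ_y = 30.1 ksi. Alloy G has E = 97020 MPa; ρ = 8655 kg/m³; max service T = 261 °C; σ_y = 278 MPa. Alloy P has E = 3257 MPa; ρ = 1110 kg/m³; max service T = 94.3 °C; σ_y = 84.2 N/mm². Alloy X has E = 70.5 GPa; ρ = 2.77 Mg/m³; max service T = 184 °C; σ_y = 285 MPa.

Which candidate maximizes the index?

alloy Y

Screen on constraints: max service T ≥ 139 °C; σ_y ≥ 243 MPa. Survivors: alloy Y, alloy G, alloy X.
Putting every candidate on a common basis:
  alloy Y: E = 316.5 GPa, ρ = 3300 kg/m³
  alloy G: E = 97.02 GPa, ρ = 8655 kg/m³
  alloy X: E = 70.50 GPa, ρ = 2770 kg/m³
  alloy Y: M = 95.9 MN·m/kg
  alloy X: M = 25.5 MN·m/kg
  alloy G: M = 11.2 MN·m/kg
The maximum is for alloy Y.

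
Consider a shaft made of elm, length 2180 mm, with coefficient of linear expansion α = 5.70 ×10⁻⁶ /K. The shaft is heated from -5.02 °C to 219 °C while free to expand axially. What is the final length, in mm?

2182.8 mm

ΔT = 219 − (-5.02) = 224.0 K.
ΔL = α·L₀·ΔT = 5.70×10⁻⁶ × 2180 mm × 224.0 K = 2.78 mm.
L = L₀ + ΔL = 2180 + 2.78 = 2182.8 mm.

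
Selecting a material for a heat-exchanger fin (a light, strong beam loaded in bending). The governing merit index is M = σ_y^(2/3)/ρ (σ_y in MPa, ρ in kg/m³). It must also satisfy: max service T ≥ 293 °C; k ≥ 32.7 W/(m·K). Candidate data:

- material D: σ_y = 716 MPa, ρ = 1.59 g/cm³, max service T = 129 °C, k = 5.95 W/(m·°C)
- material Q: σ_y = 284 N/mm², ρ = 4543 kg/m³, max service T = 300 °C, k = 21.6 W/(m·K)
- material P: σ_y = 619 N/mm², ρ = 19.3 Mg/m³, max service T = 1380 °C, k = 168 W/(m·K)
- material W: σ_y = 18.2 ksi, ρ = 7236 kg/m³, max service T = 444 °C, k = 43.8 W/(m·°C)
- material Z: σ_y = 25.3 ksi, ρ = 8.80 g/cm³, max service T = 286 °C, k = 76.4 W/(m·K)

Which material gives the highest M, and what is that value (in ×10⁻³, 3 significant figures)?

Screen on constraints: max service T ≥ 293 °C; k ≥ 32.7 W/(m·K). Survivors: material P, material W.
After converting to SI:
  material P: σ_y = 619.0 MPa, ρ = 19300 kg/m³
  material W: σ_y = 125.5 MPa, ρ = 7236 kg/m³
  material P: M = 3.76×10⁻³
  material W: M = 3.46×10⁻³
Highest index: material P.

material P, M = 3.76×10⁻³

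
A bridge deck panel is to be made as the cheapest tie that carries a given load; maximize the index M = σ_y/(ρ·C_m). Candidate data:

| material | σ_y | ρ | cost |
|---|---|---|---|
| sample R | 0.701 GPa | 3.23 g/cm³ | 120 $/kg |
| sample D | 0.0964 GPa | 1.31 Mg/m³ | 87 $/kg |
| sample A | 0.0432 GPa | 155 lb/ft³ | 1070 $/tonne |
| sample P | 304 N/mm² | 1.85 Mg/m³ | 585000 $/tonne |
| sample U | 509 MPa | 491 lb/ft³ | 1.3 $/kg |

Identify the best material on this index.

sample U

In SI units:
  sample R: σ_y = 701.0 MPa, ρ = 3230 kg/m³, cost = 120.0 $/kg
  sample D: σ_y = 96.40 MPa, ρ = 1310 kg/m³, cost = 87.00 $/kg
  sample A: σ_y = 43.20 MPa, ρ = 2483 kg/m³, cost = 1.070 $/kg
  sample P: σ_y = 304.0 MPa, ρ = 1850 kg/m³, cost = 585.0 $/kg
  sample U: σ_y = 509.0 MPa, ρ = 7865 kg/m³, cost = 1.300 $/kg
  sample U: M = 49.8 kN·m per $
  sample A: M = 16.3 kN·m per $
  sample R: M = 1.81 kN·m per $
  sample D: M = 0.846 kN·m per $
  sample P: M = 0.281 kN·m per $
Sample U ranks first.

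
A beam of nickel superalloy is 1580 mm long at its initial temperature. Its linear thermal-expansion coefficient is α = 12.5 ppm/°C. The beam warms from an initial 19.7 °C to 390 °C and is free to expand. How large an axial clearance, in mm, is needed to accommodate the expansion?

7.31 mm

ΔT = 390 − 19.7 = 370.3 K.
ΔL = α·L₀·ΔT = 12.5×10⁻⁶ × 1580 mm × 370.3 K = 7.31 mm.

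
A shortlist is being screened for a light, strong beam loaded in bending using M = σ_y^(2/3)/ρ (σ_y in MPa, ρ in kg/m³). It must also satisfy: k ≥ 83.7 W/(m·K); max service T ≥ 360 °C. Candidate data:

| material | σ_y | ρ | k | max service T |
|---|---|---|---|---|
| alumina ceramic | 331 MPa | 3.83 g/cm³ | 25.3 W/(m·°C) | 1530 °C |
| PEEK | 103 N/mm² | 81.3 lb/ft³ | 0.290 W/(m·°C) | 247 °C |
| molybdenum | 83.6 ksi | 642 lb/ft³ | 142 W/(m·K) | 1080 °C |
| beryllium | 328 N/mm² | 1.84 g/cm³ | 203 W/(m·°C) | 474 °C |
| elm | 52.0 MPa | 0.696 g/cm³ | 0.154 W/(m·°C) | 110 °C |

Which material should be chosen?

beryllium

Screen on constraints: k ≥ 83.7 W/(m·K); max service T ≥ 360 °C. Survivors: molybdenum, beryllium.
Convert each candidate to consistent units, then evaluate M:
  molybdenum: σ_y = 576.4 MPa, ρ = 10280 kg/m³
  beryllium: σ_y = 328.0 MPa, ρ = 1840 kg/m³
  beryllium: M = 25.8×10⁻³
  molybdenum: M = 6.73×10⁻³
Beryllium ranks first.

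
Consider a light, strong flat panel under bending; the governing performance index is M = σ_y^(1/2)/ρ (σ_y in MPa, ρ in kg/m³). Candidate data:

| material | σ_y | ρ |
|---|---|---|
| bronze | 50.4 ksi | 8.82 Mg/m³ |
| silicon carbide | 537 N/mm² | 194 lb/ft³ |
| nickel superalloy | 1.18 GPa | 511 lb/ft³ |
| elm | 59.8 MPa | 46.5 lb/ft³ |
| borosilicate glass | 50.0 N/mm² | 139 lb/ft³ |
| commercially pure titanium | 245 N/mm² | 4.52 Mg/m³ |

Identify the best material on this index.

Normalizing units and computing the index:
  bronze: σ_y = 347.5 MPa, ρ = 8820 kg/m³
  silicon carbide: σ_y = 537.0 MPa, ρ = 3108 kg/m³
  nickel superalloy: σ_y = 1180 MPa, ρ = 8185 kg/m³
  elm: σ_y = 59.80 MPa, ρ = 744.9 kg/m³
  borosilicate glass: σ_y = 50.00 MPa, ρ = 2227 kg/m³
  commercially pure titanium: σ_y = 245.0 MPa, ρ = 4520 kg/m³
  elm: M = 10.4×10⁻³
  silicon carbide: M = 7.46×10⁻³
  nickel superalloy: M = 4.20×10⁻³
  commercially pure titanium: M = 3.46×10⁻³
  borosilicate glass: M = 3.18×10⁻³
  bronze: M = 2.11×10⁻³
Highest index: elm.

elm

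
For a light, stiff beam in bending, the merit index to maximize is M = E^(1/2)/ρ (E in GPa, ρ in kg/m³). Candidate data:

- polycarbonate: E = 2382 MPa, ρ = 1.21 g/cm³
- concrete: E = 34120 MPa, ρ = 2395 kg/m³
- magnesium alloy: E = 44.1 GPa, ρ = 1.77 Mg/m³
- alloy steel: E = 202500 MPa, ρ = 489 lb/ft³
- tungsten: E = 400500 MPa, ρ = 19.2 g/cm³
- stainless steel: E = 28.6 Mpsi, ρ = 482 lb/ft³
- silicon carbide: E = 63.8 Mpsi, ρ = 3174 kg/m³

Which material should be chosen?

silicon carbide

After converting to SI:
  polycarbonate: E = 2.382 GPa, ρ = 1210 kg/m³
  concrete: E = 34.12 GPa, ρ = 2395 kg/m³
  magnesium alloy: E = 44.10 GPa, ρ = 1770 kg/m³
  alloy steel: E = 202.5 GPa, ρ = 7833 kg/m³
  tungsten: E = 400.5 GPa, ρ = 19200 kg/m³
  stainless steel: E = 197.2 GPa, ρ = 7721 kg/m³
  silicon carbide: E = 439.9 GPa, ρ = 3174 kg/m³
  silicon carbide: M = 6.61×10⁻³
  magnesium alloy: M = 3.75×10⁻³
  concrete: M = 2.44×10⁻³
  stainless steel: M = 1.82×10⁻³
  alloy steel: M = 1.82×10⁻³
  polycarbonate: M = 1.28×10⁻³
  tungsten: M = 1.04×10⁻³
Silicon carbide has the largest M.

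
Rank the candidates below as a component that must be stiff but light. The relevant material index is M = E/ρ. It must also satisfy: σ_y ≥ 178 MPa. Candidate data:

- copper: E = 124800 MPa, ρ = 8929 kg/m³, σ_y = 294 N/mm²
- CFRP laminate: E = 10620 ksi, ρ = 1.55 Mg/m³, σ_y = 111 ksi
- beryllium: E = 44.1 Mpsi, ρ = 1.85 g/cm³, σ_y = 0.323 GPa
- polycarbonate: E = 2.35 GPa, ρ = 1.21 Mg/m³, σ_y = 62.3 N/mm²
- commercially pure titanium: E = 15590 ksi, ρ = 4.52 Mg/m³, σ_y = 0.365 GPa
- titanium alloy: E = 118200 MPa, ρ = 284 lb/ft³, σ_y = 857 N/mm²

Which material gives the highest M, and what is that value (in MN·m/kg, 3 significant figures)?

beryllium, M = 164 MN·m/kg

Screen on constraints: σ_y ≥ 178 MPa. Survivors: copper, CFRP laminate, beryllium, commercially pure titanium, titanium alloy.
Convert each candidate to consistent units, then evaluate M:
  copper: E = 124.8 GPa, ρ = 8929 kg/m³
  CFRP laminate: E = 73.22 GPa, ρ = 1550 kg/m³
  beryllium: E = 304.1 GPa, ρ = 1850 kg/m³
  commercially pure titanium: E = 107.5 GPa, ρ = 4520 kg/m³
  titanium alloy: E = 118.2 GPa, ρ = 4549 kg/m³
  beryllium: M = 164 MN·m/kg
  CFRP laminate: M = 47.2 MN·m/kg
  titanium alloy: M = 26.0 MN·m/kg
  commercially pure titanium: M = 23.8 MN·m/kg
  copper: M = 14.0 MN·m/kg
Beryllium has the largest M.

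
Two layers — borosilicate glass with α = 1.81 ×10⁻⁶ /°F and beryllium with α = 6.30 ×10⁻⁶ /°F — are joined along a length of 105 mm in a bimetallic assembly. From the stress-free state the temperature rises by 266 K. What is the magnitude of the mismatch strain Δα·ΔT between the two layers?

borosilicate glass: α = 1.81×10⁻⁶/°F × 9/5 = 3.26×10⁻⁶/K.
beryllium: α = 6.30×10⁻⁶/°F × 9/5 = 11.3×10⁻⁶/K.
Δα = |3.26 − 11.3|×10⁻⁶/K = 8.08×10⁻⁶/K.
Mismatch strain = Δα·ΔT = 8.08×10⁻⁶ × 266.0 = 2.15×10⁻³.

2.15×10⁻³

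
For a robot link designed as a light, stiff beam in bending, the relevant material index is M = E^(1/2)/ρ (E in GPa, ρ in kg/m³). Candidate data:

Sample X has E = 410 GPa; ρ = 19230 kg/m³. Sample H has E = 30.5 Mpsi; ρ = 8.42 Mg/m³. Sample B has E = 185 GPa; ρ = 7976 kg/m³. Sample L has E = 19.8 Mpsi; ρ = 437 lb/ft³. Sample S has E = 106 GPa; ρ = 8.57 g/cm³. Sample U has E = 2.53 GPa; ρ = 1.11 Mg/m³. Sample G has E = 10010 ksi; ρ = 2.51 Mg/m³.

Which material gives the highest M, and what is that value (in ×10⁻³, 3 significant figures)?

sample G, M = 3.31×10⁻³

Putting every candidate on a common basis:
  sample X: E = 410.0 GPa, ρ = 19230 kg/m³
  sample H: E = 210.3 GPa, ρ = 8420 kg/m³
  sample B: E = 185.0 GPa, ρ = 7976 kg/m³
  sample L: E = 136.5 GPa, ρ = 7000 kg/m³
  sample S: E = 106.0 GPa, ρ = 8570 kg/m³
  sample U: E = 2.530 GPa, ρ = 1110 kg/m³
  sample G: E = 69.02 GPa, ρ = 2510 kg/m³
  sample G: M = 3.31×10⁻³
  sample H: M = 1.72×10⁻³
  sample B: M = 1.71×10⁻³
  sample L: M = 1.67×10⁻³
  sample U: M = 1.43×10⁻³
  sample S: M = 1.20×10⁻³
  sample X: M = 1.05×10⁻³
Sample G has the largest M.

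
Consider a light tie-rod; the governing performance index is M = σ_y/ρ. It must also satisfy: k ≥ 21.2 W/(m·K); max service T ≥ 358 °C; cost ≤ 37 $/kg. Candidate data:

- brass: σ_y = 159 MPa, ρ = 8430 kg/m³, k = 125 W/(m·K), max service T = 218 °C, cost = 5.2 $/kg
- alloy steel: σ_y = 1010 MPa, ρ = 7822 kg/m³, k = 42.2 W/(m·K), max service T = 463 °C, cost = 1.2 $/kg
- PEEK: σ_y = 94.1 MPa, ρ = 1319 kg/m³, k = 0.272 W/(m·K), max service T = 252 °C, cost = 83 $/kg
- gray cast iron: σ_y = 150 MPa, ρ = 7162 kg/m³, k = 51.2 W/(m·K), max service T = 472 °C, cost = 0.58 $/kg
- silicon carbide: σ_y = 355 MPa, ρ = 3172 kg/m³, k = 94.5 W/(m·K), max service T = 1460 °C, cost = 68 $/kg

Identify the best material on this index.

alloy steel

Screen on constraints: k ≥ 21.2 W/(m·K); max service T ≥ 358 °C; cost ≤ 37 $/kg. Survivors: alloy steel, gray cast iron.
Per-candidate index values:
  alloy steel: M = 129 kN·m/kg
  gray cast iron: M = 20.9 kN·m/kg
The maximum is for alloy steel.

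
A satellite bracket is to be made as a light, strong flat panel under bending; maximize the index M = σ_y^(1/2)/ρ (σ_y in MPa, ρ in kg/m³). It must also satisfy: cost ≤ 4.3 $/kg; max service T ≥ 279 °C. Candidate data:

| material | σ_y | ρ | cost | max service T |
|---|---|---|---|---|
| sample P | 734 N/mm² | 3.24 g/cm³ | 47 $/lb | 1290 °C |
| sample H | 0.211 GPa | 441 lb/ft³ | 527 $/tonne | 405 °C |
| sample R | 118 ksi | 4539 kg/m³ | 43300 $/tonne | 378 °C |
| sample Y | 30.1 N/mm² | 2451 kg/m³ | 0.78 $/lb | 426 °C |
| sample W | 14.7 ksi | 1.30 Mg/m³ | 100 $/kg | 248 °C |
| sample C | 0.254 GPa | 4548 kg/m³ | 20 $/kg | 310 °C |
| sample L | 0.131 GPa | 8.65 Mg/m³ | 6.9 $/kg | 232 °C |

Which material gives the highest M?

sample Y

Screen on constraints: cost ≤ 4.3 $/kg; max service T ≥ 279 °C. Survivors: sample H, sample Y.
Convert each candidate to consistent units, then evaluate M:
  sample H: σ_y = 211.0 MPa, ρ = 7064 kg/m³
  sample Y: σ_y = 30.10 MPa, ρ = 2451 kg/m³
  sample Y: M = 2.24×10⁻³
  sample H: M = 2.06×10⁻³
Sample Y ranks first.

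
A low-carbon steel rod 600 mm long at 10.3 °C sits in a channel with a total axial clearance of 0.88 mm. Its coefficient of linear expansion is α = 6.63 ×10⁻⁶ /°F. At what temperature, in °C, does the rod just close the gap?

133 °C

α = 6.63×10⁻⁶/°F × 9/5 = 11.9×10⁻⁶/K.
α·L₀·ΔT = 0.88 mm ⇒ ΔT = 0.88 / (11.9×10⁻⁶ × 600.0) = 122.9 K.
T = 10.3 + 122.9 = 133.2 °C.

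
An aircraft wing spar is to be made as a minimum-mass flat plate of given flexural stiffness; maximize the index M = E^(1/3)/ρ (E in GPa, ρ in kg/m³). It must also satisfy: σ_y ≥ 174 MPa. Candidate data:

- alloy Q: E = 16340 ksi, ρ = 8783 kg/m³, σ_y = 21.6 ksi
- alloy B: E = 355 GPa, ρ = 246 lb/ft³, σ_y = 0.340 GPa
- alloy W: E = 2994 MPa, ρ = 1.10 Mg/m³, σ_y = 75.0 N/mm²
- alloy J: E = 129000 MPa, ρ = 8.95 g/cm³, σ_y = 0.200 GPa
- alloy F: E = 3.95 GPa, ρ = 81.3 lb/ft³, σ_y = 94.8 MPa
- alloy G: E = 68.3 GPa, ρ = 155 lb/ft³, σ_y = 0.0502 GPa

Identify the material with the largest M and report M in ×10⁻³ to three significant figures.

Screen on constraints: σ_y ≥ 174 MPa. Survivors: alloy B, alloy J.
After converting to SI:
  alloy B: E = 355.0 GPa, ρ = 3941 kg/m³
  alloy J: E = 129.0 GPa, ρ = 8950 kg/m³
  alloy B: M = 1.80×10⁻³
  alloy J: M = 0.565×10⁻³
The maximum is for alloy B.

alloy B, M = 1.80×10⁻³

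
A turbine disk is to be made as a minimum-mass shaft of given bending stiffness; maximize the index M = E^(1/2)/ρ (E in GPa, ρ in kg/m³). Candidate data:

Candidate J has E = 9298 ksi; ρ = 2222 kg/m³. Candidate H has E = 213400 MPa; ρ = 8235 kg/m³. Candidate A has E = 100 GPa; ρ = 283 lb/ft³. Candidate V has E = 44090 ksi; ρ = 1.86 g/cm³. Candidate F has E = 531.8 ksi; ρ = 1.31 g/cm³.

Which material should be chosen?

candidate V

After converting to SI:
  candidate J: E = 64.11 GPa, ρ = 2222 kg/m³
  candidate H: E = 213.4 GPa, ρ = 8235 kg/m³
  candidate A: E = 100.0 GPa, ρ = 4533 kg/m³
  candidate V: E = 304.0 GPa, ρ = 1860 kg/m³
  candidate F: E = 3.667 GPa, ρ = 1310 kg/m³
  candidate V: M = 9.37×10⁻³
  candidate J: M = 3.60×10⁻³
  candidate A: M = 2.21×10⁻³
  candidate H: M = 1.77×10⁻³
  candidate F: M = 1.46×10⁻³
The maximum is for candidate V.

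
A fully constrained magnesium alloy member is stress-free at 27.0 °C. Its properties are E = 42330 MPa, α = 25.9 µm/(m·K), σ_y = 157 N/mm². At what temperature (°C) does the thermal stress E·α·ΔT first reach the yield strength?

E = 42330 MPa = 42.33 GPa.
σ_y = 157 N/mm² = 157.0 MPa.
E·α·ΔT = 157.0 MPa ⇒ ΔT = 157.0 / (42.33×10³ × 25.9×10⁻⁶) = 143.2 K.
T = 27.0 + 143.2 = 170.2 °C.

170 °C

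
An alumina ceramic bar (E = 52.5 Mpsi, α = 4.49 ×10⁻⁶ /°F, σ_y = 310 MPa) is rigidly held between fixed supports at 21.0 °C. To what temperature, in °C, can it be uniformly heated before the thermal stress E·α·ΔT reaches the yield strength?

E = 52.5 Mpsi = 362.0 GPa.
α = 4.49×10⁻⁶/°F × 9/5 = 8.08×10⁻⁶/K.
E·α·ΔT = 310.0 MPa ⇒ ΔT = 310.0 / (362.0×10³ × 8.08×10⁻⁶) = 106.0 K.
T = 21.0 + 106.0 = 127.0 °C.

127 °C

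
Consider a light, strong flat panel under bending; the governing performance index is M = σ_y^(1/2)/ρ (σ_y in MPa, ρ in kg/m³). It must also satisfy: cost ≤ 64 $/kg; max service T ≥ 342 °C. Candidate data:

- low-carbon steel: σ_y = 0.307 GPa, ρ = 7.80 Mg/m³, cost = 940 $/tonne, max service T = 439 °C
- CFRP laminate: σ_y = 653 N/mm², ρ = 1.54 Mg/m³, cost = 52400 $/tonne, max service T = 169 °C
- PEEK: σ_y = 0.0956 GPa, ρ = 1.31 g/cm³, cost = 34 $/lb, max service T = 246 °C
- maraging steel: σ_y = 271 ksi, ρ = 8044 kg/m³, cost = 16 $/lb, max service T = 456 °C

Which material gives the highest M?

maraging steel

Screen on constraints: cost ≤ 64 $/kg; max service T ≥ 342 °C. Survivors: low-carbon steel, maraging steel.
Normalizing units and computing the index:
  low-carbon steel: σ_y = 307.0 MPa, ρ = 7800 kg/m³
  maraging steel: σ_y = 1868 MPa, ρ = 8044 kg/m³
  maraging steel: M = 5.37×10⁻³
  low-carbon steel: M = 2.25×10⁻³
The maximum is for maraging steel.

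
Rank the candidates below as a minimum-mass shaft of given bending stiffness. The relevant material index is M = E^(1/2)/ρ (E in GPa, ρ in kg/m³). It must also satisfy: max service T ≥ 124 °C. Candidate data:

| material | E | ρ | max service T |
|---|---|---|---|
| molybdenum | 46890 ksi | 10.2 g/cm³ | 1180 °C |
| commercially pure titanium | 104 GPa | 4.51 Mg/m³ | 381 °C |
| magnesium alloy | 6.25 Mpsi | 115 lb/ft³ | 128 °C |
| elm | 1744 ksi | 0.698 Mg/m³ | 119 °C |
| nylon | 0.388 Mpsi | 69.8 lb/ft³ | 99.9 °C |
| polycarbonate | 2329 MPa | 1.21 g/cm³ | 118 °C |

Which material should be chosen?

magnesium alloy

Screen on constraints: max service T ≥ 124 °C. Survivors: molybdenum, commercially pure titanium, magnesium alloy.
In SI units:
  molybdenum: E = 323.3 GPa, ρ = 10200 kg/m³
  commercially pure titanium: E = 104.0 GPa, ρ = 4510 kg/m³
  magnesium alloy: E = 43.09 GPa, ρ = 1842 kg/m³
  magnesium alloy: M = 3.56×10⁻³
  commercially pure titanium: M = 2.26×10⁻³
  molybdenum: M = 1.76×10⁻³
Magnesium alloy has the largest M.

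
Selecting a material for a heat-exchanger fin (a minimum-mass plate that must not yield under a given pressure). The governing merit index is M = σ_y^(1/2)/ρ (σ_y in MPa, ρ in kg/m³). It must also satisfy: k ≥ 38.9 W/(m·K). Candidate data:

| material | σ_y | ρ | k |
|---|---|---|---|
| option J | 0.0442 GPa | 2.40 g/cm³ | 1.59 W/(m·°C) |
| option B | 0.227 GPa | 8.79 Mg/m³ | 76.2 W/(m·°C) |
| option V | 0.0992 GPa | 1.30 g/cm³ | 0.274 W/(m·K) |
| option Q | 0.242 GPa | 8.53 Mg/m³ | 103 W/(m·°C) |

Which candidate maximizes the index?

Screen on constraints: k ≥ 38.9 W/(m·K). Survivors: option B, option Q.
Convert each candidate to consistent units, then evaluate M:
  option B: σ_y = 227.0 MPa, ρ = 8790 kg/m³
  option Q: σ_y = 242.0 MPa, ρ = 8530 kg/m³
  option Q: M = 1.82×10⁻³
  option B: M = 1.71×10⁻³
The maximum is for option Q.

option Q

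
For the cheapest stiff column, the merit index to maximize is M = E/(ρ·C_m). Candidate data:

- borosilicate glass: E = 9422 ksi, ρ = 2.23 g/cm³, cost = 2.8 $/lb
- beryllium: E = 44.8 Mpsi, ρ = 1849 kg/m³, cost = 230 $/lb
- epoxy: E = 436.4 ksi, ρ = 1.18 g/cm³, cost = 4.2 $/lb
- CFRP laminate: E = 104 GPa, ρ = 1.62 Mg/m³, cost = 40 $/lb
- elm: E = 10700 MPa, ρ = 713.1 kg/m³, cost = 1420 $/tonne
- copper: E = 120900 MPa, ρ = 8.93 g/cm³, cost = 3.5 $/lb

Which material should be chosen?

In SI units:
  borosilicate glass: E = 64.96 GPa, ρ = 2230 kg/m³, cost = 6.173 $/kg
  beryllium: E = 308.9 GPa, ρ = 1849 kg/m³, cost = 507.1 $/kg
  epoxy: E = 3.009 GPa, ρ = 1180 kg/m³, cost = 9.259 $/kg
  CFRP laminate: E = 104.0 GPa, ρ = 1620 kg/m³, cost = 88.18 $/kg
  elm: E = 10.70 GPa, ρ = 713.1 kg/m³, cost = 1.420 $/kg
  copper: E = 120.9 GPa, ρ = 8930 kg/m³, cost = 7.716 $/kg
  elm: M = 10.6 MN·m per $
  borosilicate glass: M = 4.72 MN·m per $
  copper: M = 1.75 MN·m per $
  CFRP laminate: M = 0.728 MN·m per $
  beryllium: M = 0.329 MN·m per $
  epoxy: M = 0.275 MN·m per $
Elm has the largest M.

elm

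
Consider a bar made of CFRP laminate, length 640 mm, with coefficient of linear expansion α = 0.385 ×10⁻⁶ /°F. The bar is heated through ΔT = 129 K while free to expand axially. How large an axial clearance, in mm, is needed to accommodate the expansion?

0.0572 mm

Convert α: 0.385×10⁻⁶/°F × (9/5) = 0.693×10⁻⁶/K.
ΔL = α·L₀·ΔT = 0.693×10⁻⁶ × 640 mm × 129.0 K = 0.0572 mm.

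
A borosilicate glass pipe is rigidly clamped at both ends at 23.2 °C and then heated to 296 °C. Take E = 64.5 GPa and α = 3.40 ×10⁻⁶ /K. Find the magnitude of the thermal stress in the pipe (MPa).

59.8 MPa

ΔT = 272.8 K. Constrained thermal stress σ = E·α·ΔT = 64.50×10³ MPa × 3.40×10⁻⁶ × 272.8 = 59.8 MPa (compressive).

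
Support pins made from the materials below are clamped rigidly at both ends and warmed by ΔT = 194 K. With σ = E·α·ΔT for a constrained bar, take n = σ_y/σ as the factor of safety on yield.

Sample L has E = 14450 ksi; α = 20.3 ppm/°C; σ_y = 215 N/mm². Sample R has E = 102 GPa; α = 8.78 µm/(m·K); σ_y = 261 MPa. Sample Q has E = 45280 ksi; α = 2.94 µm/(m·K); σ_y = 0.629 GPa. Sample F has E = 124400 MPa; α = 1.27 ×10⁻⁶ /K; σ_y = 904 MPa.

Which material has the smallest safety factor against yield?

With everything in SI (GPa, ×10⁻⁶/K, MPa):
  sample L: E = 99.63, α = 20.3, σ_y = 215.0 → σ = 392 MPa, n = 0.548
  sample R: E = 102.0, α = 8.78, σ_y = 261.0 → σ = 174 MPa, n = 1.50
  sample Q: E = 312.2, α = 2.94, σ_y = 629.0 → σ = 178 MPa, n = 3.53
  sample F: E = 124.4, α = 1.27, σ_y = 904.0 → σ = 30.6 MPa, n = 29.5
Smallest n: sample L with n = 0.548.

sample L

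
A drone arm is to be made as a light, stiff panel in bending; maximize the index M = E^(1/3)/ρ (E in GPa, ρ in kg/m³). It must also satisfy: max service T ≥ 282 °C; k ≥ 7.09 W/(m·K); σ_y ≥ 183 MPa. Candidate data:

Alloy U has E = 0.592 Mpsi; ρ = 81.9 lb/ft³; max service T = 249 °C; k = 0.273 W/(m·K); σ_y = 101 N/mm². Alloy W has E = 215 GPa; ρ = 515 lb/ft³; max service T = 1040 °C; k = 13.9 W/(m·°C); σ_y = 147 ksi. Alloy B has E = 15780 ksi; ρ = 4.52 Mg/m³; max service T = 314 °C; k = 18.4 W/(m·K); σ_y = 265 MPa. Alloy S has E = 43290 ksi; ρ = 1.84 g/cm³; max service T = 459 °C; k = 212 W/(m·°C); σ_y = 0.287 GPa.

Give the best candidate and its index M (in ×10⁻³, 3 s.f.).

alloy S, M = 3.63×10⁻³

Screen on constraints: max service T ≥ 282 °C; k ≥ 7.09 W/(m·K); σ_y ≥ 183 MPa. Survivors: alloy W, alloy B, alloy S.
In SI units:
  alloy W: E = 215.0 GPa, ρ = 8250 kg/m³
  alloy B: E = 108.8 GPa, ρ = 4520 kg/m³
  alloy S: E = 298.5 GPa, ρ = 1840 kg/m³
  alloy S: M = 3.63×10⁻³
  alloy B: M = 1.06×10⁻³
  alloy W: M = 0.726×10⁻³
Alloy S has the largest M.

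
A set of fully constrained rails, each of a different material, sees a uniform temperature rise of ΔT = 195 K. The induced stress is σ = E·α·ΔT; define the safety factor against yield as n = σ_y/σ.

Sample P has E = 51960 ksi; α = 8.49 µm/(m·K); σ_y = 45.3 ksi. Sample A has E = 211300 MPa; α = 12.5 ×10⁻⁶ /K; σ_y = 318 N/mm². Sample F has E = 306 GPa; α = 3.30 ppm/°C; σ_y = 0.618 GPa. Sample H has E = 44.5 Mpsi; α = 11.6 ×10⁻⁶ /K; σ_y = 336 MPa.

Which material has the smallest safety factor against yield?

Converting E to GPa, α to ×10⁻⁶/K, σ_y to MPa, then σ and n for each:
  sample P: E = 358.3, α = 8.49, σ_y = 312.3 → σ = 593 MPa, n = 0.527
  sample A: E = 211.3, α = 12.5, σ_y = 318.0 → σ = 515 MPa, n = 0.617
  sample F: E = 306.0, α = 3.30, σ_y = 618.0 → σ = 197 MPa, n = 3.14
  sample H: E = 306.8, α = 11.6, σ_y = 336.0 → σ = 694 MPa, n = 0.484
Sample H has the lowest safety factor, n = 0.484.

sample H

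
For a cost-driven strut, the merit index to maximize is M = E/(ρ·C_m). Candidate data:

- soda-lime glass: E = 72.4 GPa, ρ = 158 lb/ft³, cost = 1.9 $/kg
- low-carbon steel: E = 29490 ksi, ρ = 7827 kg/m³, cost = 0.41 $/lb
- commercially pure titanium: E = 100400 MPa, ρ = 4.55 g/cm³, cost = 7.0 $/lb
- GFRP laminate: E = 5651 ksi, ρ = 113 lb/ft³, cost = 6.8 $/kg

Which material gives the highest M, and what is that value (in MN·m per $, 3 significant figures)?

In SI units:
  soda-lime glass: E = 72.40 GPa, ρ = 2531 kg/m³, cost = 1.900 $/kg
  low-carbon steel: E = 203.3 GPa, ρ = 7827 kg/m³, cost = 0.9039 $/kg
  commercially pure titanium: E = 100.4 GPa, ρ = 4550 kg/m³, cost = 15.43 $/kg
  GFRP laminate: E = 38.96 GPa, ρ = 1810 kg/m³, cost = 6.800 $/kg
  low-carbon steel: M = 28.7 MN·m per $
  soda-lime glass: M = 15.1 MN·m per $
  GFRP laminate: M = 3.17 MN·m per $
  commercially pure titanium: M = 1.43 MN·m per $
Highest index: low-carbon steel.

low-carbon steel, M = 28.7 MN·m per $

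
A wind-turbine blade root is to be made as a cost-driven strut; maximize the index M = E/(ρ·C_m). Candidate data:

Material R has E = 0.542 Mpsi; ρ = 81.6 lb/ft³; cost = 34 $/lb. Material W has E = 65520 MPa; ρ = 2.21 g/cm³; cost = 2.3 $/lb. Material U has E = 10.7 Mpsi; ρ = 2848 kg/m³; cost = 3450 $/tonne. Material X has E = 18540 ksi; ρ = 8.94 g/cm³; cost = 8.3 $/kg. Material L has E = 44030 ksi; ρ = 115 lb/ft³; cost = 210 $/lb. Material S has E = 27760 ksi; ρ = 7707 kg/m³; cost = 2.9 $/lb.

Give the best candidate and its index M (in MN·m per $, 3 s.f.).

Putting every candidate on a common basis:
  material R: E = 3.737 GPa, ρ = 1307 kg/m³, cost = 74.96 $/kg
  material W: E = 65.52 GPa, ρ = 2210 kg/m³, cost = 5.071 $/kg
  material U: E = 73.77 GPa, ρ = 2848 kg/m³, cost = 3.450 $/kg
  material X: E = 127.8 GPa, ρ = 8940 kg/m³, cost = 8.300 $/kg
  material L: E = 303.6 GPa, ρ = 1842 kg/m³, cost = 463.0 $/kg
  material S: E = 191.4 GPa, ρ = 7707 kg/m³, cost = 6.393 $/kg
  material U: M = 7.51 MN·m per $
  material W: M = 5.85 MN·m per $
  material S: M = 3.88 MN·m per $
  material X: M = 1.72 MN·m per $
  material L: M = 0.356 MN·m per $
  material R: M = 0.0381 MN·m per $
Material U ranks first.

material U, M = 7.51 MN·m per $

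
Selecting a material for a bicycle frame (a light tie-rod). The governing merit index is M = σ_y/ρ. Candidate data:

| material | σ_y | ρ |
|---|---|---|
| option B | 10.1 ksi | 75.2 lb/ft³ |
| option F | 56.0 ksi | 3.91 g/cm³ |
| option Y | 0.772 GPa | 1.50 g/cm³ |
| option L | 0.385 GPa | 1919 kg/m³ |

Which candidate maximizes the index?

option Y

Putting every candidate on a common basis:
  option B: σ_y = 69.64 MPa, ρ = 1205 kg/m³
  option F: σ_y = 386.1 MPa, ρ = 3910 kg/m³
  option Y: σ_y = 772.0 MPa, ρ = 1500 kg/m³
  option L: σ_y = 385.0 MPa, ρ = 1919 kg/m³
  option Y: M = 515 kN·m/kg
  option L: M = 201 kN·m/kg
  option F: M = 98.7 kN·m/kg
  option B: M = 57.8 kN·m/kg
Highest index: option Y.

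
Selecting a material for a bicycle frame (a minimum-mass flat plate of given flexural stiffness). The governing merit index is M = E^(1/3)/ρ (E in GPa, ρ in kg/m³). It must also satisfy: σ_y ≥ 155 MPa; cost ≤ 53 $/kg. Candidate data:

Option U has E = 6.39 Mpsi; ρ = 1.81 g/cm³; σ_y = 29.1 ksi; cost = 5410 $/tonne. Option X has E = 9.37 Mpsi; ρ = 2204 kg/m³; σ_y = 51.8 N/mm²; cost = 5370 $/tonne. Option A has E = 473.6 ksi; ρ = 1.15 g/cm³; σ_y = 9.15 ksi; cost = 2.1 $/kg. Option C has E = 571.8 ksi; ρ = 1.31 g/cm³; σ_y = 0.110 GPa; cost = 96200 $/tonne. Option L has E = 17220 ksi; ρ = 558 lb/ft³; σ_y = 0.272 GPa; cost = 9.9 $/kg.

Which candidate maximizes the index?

Screen on constraints: σ_y ≥ 155 MPa; cost ≤ 53 $/kg. Survivors: option U, option L.
After converting to SI:
  option U: E = 44.06 GPa, ρ = 1810 kg/m³
  option L: E = 118.7 GPa, ρ = 8938 kg/m³
  option U: M = 1.95×10⁻³
  option L: M = 0.550×10⁻³
Option U has the largest M.

option U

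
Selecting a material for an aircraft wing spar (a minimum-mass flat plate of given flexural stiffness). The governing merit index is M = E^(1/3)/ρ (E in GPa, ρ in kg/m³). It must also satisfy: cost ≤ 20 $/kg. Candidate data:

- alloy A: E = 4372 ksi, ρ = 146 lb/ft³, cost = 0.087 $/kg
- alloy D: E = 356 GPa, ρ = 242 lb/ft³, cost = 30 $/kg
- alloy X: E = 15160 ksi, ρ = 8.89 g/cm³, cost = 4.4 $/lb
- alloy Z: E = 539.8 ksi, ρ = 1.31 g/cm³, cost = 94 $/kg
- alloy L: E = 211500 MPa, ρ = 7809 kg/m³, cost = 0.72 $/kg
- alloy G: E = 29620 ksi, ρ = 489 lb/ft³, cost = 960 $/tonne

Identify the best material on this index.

alloy A

Screen on constraints: cost ≤ 20 $/kg. Survivors: alloy A, alloy X, alloy L, alloy G.
Putting every candidate on a common basis:
  alloy A: E = 30.14 GPa, ρ = 2339 kg/m³
  alloy X: E = 104.5 GPa, ρ = 8890 kg/m³
  alloy L: E = 211.5 GPa, ρ = 7809 kg/m³
  alloy G: E = 204.2 GPa, ρ = 7833 kg/m³
  alloy A: M = 1.33×10⁻³
  alloy L: M = 0.763×10⁻³
  alloy G: M = 0.752×10⁻³
  alloy X: M = 0.530×10⁻³
Alloy A has the largest M.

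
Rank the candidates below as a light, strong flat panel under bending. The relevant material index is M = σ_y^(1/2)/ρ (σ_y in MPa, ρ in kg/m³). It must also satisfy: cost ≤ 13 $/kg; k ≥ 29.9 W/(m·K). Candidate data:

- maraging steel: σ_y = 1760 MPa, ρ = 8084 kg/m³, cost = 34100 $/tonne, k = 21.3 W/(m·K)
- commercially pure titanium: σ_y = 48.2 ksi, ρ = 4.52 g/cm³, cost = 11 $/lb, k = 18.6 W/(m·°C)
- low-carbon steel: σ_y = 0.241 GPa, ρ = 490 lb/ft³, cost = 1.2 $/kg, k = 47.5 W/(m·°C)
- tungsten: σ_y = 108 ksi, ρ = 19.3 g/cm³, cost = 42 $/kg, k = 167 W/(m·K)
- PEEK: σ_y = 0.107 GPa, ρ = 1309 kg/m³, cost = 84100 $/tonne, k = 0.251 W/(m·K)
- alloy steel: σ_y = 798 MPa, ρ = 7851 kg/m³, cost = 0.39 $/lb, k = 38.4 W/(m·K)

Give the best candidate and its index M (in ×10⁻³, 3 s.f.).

Screen on constraints: cost ≤ 13 $/kg; k ≥ 29.9 W/(m·K). Survivors: low-carbon steel, alloy steel.
In SI units:
  low-carbon steel: σ_y = 241.0 MPa, ρ = 7849 kg/m³
  alloy steel: σ_y = 798.0 MPa, ρ = 7851 kg/m³
  alloy steel: M = 3.60×10⁻³
  low-carbon steel: M = 1.98×10⁻³
Alloy steel ranks first.

alloy steel, M = 3.60×10⁻³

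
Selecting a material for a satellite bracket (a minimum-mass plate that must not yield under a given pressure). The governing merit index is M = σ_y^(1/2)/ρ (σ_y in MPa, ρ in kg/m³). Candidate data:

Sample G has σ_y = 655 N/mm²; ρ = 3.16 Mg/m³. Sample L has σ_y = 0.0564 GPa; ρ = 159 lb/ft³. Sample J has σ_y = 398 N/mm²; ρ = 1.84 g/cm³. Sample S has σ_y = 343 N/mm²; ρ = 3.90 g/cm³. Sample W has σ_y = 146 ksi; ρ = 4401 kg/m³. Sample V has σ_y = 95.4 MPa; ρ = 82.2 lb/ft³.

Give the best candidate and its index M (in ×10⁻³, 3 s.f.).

sample J, M = 10.8×10⁻³

After converting to SI:
  sample G: σ_y = 655.0 MPa, ρ = 3160 kg/m³
  sample L: σ_y = 56.40 MPa, ρ = 2547 kg/m³
  sample J: σ_y = 398.0 MPa, ρ = 1840 kg/m³
  sample S: σ_y = 343.0 MPa, ρ = 3900 kg/m³
  sample W: σ_y = 1007 MPa, ρ = 4401 kg/m³
  sample V: σ_y = 95.40 MPa, ρ = 1317 kg/m³
  sample J: M = 10.8×10⁻³
  sample G: M = 8.10×10⁻³
  sample V: M = 7.42×10⁻³
  sample W: M = 7.21×10⁻³
  sample S: M = 4.75×10⁻³
  sample L: M = 2.95×10⁻³
Sample J has the largest M.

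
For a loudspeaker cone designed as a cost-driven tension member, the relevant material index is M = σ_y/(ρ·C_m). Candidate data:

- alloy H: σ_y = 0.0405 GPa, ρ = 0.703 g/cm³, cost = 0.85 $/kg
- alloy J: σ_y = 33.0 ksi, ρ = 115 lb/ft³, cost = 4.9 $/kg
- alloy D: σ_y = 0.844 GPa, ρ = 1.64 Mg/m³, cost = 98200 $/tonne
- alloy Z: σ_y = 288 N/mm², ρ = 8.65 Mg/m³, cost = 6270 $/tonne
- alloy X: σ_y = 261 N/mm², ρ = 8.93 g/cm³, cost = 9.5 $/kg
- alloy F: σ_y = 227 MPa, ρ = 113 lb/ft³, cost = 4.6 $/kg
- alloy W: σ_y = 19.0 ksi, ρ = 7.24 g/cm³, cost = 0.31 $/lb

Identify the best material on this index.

Normalizing units and computing the index:
  alloy H: σ_y = 40.50 MPa, ρ = 703.0 kg/m³, cost = 0.8500 $/kg
  alloy J: σ_y = 227.5 MPa, ρ = 1842 kg/m³, cost = 4.900 $/kg
  alloy D: σ_y = 844.0 MPa, ρ = 1640 kg/m³, cost = 98.20 $/kg
  alloy Z: σ_y = 288.0 MPa, ρ = 8650 kg/m³, cost = 6.270 $/kg
  alloy X: σ_y = 261.0 MPa, ρ = 8930 kg/m³, cost = 9.500 $/kg
  alloy F: σ_y = 227.0 MPa, ρ = 1810 kg/m³, cost = 4.600 $/kg
  alloy W: σ_y = 131.0 MPa, ρ = 7240 kg/m³, cost = 0.6834 $/kg
  alloy H: M = 67.8 kN·m per $
  alloy F: M = 27.3 kN·m per $
  alloy W: M = 26.5 kN·m per $
  alloy J: M = 25.2 kN·m per $
  alloy Z: M = 5.31 kN·m per $
  alloy D: M = 5.24 kN·m per $
  alloy X: M = 3.08 kN·m per $
Highest index: alloy H.

alloy H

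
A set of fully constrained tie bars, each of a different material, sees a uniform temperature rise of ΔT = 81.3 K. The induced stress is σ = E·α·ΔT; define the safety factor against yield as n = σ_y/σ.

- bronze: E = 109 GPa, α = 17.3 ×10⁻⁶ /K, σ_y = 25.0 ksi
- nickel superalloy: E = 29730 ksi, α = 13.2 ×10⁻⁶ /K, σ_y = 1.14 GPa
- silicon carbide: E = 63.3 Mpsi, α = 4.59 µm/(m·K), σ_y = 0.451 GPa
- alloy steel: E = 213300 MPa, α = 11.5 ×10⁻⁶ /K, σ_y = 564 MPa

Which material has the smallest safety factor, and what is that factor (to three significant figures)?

Per material, after unit conversion:
  bronze: E = 109.0, α = 17.3, σ_y = 172.4 → σ = 153 MPa, n = 1.12
  nickel superalloy: E = 205.0, α = 13.2, σ_y = 1140 → σ = 220 MPa, n = 5.18
  silicon carbide: E = 436.4, α = 4.59, σ_y = 451.0 → σ = 163 MPa, n = 2.77
  alloy steel: E = 213.3, α = 11.5, σ_y = 564.0 → σ = 199 MPa, n = 2.83
The minimum is bronze at n = 1.12.

bronze, n = 1.12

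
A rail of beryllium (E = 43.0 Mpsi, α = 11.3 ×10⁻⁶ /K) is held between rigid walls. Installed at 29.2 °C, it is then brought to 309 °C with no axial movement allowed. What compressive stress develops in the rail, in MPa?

937 MPa

E = 43.0 Mpsi = 296.5 GPa.
ΔT = 279.8 K. Constrained thermal stress σ = E·α·ΔT = 296.5×10³ MPa × 11.3×10⁻⁶ × 279.8 = 937 MPa (compressive).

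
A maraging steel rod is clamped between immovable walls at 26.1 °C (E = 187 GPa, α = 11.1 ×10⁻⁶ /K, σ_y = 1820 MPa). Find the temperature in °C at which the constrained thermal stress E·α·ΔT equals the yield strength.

E·α·ΔT = 1820 MPa ⇒ ΔT = 1820 / (187.0×10³ × 11.1×10⁻⁶) = 876.8 K.
T = 26.1 + 876.8 = 902.9 °C.

903 °C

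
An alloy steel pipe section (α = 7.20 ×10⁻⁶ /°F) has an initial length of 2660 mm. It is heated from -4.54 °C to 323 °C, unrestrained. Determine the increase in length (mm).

Convert α: 7.20×10⁻⁶/°F × (9/5) = 13.0×10⁻⁶/K.
ΔT = 323 − (-4.54) = 327.5 K.
ΔL = α·L₀·ΔT = 13.0×10⁻⁶ × 2660 mm × 327.5 K = 11.3 mm.

11.3 mm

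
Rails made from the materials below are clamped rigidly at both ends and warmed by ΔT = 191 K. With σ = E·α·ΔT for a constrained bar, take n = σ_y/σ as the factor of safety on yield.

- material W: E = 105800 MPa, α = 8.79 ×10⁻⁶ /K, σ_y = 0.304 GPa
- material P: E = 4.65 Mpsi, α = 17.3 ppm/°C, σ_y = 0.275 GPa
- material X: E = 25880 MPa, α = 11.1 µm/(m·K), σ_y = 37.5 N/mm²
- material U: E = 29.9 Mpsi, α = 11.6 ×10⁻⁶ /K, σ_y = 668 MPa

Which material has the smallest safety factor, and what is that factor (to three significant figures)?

material X, n = 0.683

Converting E to GPa, α to ×10⁻⁶/K, σ_y to MPa, then σ and n for each:
  material W: E = 105.8, α = 8.79, σ_y = 304.0 → σ = 178 MPa, n = 1.71
  material P: E = 32.06, α = 17.3, σ_y = 275.0 → σ = 106 MPa, n = 2.60
  material X: E = 25.88, α = 11.1, σ_y = 37.50 → σ = 54.9 MPa, n = 0.683
  material U: E = 206.2, α = 11.6, σ_y = 668.0 → σ = 457 MPa, n = 1.46
Smallest n: material X with n = 0.683.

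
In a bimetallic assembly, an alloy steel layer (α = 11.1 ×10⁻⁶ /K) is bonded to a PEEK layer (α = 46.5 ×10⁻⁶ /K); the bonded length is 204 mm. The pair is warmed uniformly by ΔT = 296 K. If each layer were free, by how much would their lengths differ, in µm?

2140 µm

Δα = |11.1 − 46.5|×10⁻⁶/K = 35.4×10⁻⁶/K.
ΔL_mismatch = Δα·L·ΔT = 35.4×10⁻⁶ × 204.0 mm × 296.0 K = 2140 µm.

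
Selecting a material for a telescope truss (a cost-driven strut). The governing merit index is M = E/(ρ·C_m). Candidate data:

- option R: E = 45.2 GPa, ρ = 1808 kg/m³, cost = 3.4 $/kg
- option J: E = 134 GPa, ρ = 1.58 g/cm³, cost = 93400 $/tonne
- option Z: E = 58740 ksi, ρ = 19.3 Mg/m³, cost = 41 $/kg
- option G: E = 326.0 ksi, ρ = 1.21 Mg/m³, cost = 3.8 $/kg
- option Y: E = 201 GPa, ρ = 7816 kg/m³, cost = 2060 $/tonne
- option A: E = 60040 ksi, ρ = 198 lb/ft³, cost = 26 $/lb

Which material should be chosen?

option Y

In SI units:
  option R: E = 45.20 GPa, ρ = 1808 kg/m³, cost = 3.400 $/kg
  option J: E = 134.0 GPa, ρ = 1580 kg/m³, cost = 93.40 $/kg
  option Z: E = 405.0 GPa, ρ = 19300 kg/m³, cost = 41.00 $/kg
  option G: E = 2.248 GPa, ρ = 1210 kg/m³, cost = 3.800 $/kg
  option Y: E = 201.0 GPa, ρ = 7816 kg/m³, cost = 2.060 $/kg
  option A: E = 414.0 GPa, ρ = 3172 kg/m³, cost = 57.32 $/kg
  option Y: M = 12.5 MN·m per $
  option R: M = 7.35 MN·m per $
  option A: M = 2.28 MN·m per $
  option J: M = 0.908 MN·m per $
  option Z: M = 0.512 MN·m per $
  option G: M = 0.489 MN·m per $
Highest index: option Y.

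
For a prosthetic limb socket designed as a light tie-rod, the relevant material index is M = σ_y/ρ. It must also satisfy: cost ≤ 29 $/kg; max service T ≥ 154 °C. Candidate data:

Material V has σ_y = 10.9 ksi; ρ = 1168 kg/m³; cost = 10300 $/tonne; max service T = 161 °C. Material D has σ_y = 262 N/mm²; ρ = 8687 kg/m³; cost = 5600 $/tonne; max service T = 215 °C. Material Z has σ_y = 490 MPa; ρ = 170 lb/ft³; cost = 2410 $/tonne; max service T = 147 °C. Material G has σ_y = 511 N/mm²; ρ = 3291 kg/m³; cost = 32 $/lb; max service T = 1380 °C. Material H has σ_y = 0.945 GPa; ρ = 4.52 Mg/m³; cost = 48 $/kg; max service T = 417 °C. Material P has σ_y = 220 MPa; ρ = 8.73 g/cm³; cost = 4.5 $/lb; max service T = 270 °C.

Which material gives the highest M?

Screen on constraints: cost ≤ 29 $/kg; max service T ≥ 154 °C. Survivors: material V, material D, material P.
Convert each candidate to consistent units, then evaluate M:
  material V: σ_y = 75.15 MPa, ρ = 1168 kg/m³
  material D: σ_y = 262.0 MPa, ρ = 8687 kg/m³
  material P: σ_y = 220.0 MPa, ρ = 8730 kg/m³
  material V: M = 64.3 kN·m/kg
  material D: M = 30.2 kN·m/kg
  material P: M = 25.2 kN·m/kg
Material V ranks first.

material V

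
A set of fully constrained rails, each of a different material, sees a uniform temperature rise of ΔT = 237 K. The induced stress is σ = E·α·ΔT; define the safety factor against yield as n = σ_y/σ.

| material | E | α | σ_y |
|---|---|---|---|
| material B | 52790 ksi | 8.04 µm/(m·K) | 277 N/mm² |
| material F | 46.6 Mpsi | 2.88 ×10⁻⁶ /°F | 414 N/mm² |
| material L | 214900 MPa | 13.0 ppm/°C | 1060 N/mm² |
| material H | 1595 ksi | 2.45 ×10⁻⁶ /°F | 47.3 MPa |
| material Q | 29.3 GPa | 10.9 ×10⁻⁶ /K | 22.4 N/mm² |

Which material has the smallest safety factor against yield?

With everything in SI (GPa, ×10⁻⁶/K, MPa):
  material B: E = 364.0, α = 8.04, σ_y = 277.0 → σ = 694 MPa, n = 0.399
  material F: E = 321.3, α = 5.18, σ_y = 414.0 → σ = 395 MPa, n = 1.05
  material L: E = 214.9, α = 13.0, σ_y = 1060 → σ = 662 MPa, n = 1.60
  material H: E = 11.00, α = 4.41, σ_y = 47.30 → σ = 11.5 MPa, n = 4.12
  material Q: E = 29.30, α = 10.9, σ_y = 22.40 → σ = 75.7 MPa, n = 0.296
Material Q has the lowest safety factor, n = 0.296.

material Q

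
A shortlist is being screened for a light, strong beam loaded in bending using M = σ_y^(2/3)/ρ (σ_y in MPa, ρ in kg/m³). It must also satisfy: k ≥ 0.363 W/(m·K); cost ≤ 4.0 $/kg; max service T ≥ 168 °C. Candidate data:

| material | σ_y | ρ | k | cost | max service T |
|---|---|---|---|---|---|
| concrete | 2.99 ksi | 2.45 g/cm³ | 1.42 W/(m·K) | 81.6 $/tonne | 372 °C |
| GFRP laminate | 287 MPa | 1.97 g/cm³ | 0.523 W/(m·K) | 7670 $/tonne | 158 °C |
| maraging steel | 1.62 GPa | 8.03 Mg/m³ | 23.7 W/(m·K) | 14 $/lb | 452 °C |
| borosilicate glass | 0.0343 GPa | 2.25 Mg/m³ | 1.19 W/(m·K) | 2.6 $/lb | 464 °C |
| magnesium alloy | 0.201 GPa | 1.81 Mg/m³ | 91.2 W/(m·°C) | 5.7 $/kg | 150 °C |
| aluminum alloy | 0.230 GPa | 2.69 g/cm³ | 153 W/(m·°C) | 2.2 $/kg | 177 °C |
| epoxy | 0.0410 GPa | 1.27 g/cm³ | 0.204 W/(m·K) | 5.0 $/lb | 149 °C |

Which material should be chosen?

Screen on constraints: k ≥ 0.363 W/(m·K); cost ≤ 4.0 $/kg; max service T ≥ 168 °C. Survivors: concrete, aluminum alloy.
Convert each candidate to consistent units, then evaluate M:
  concrete: σ_y = 20.62 MPa, ρ = 2450 kg/m³
  aluminum alloy: σ_y = 230.0 MPa, ρ = 2690 kg/m³
  aluminum alloy: M = 14.0×10⁻³
  concrete: M = 3.07×10⁻³
Aluminum alloy has the largest M.

aluminum alloy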